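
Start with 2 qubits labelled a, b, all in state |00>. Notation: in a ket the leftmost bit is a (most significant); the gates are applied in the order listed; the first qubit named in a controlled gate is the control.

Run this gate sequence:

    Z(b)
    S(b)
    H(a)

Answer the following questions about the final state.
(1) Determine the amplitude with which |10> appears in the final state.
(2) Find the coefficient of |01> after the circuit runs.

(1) |10> carries amplitude sqrt(2)/2 in the final state.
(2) |01> carries amplitude 0 in the final state.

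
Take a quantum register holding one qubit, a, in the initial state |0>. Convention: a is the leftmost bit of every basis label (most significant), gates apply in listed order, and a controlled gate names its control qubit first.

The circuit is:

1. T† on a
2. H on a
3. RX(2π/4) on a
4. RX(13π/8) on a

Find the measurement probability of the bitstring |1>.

Outcome |1> occurs with probability 1/2.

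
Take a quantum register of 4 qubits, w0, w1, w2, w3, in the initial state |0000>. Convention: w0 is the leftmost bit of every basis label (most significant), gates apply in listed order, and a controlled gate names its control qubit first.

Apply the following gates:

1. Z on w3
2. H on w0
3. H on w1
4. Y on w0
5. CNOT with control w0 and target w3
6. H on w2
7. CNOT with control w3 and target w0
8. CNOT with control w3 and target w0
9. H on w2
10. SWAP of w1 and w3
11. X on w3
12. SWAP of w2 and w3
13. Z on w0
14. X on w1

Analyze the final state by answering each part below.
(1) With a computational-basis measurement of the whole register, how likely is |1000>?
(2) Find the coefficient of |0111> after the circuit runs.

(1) A full measurement returns |1000> with probability 1/4. Key observation: the block from step 6 through step 9 cancels to the identity and can be dropped.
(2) |0111> carries amplitude 0 in the final state.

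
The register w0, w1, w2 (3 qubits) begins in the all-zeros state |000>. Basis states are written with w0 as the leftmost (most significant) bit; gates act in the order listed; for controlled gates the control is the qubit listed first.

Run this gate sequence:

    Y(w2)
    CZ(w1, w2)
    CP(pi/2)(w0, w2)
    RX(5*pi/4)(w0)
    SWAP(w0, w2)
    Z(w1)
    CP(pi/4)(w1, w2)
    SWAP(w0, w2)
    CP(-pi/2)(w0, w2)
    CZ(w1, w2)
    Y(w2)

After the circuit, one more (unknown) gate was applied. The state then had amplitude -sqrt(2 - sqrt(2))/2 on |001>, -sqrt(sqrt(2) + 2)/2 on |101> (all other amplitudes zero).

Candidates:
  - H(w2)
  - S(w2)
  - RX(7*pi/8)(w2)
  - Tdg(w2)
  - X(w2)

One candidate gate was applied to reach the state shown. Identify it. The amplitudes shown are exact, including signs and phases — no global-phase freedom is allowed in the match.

It was X(w2) that produced the state shown.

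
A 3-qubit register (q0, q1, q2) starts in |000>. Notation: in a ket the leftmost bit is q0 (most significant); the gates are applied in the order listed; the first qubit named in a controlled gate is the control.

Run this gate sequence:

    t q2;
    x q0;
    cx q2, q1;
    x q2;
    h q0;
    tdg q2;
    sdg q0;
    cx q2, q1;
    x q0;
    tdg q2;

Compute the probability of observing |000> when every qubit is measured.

Outcome |000> occurs with probability 0.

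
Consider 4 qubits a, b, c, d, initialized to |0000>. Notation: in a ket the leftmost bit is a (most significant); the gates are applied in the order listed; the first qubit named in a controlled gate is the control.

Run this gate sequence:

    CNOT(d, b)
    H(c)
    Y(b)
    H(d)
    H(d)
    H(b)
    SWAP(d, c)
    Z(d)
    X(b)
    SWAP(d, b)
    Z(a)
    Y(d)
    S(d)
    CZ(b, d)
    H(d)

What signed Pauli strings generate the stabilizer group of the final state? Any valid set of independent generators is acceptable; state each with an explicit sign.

The final state is stabilized by the group generated by +IYIZ, -IZIY, +ZIII, +IIZI; other independent generating sets are equally valid. Key observation: the block from step 4 through step 5 cancels to the identity and can be dropped.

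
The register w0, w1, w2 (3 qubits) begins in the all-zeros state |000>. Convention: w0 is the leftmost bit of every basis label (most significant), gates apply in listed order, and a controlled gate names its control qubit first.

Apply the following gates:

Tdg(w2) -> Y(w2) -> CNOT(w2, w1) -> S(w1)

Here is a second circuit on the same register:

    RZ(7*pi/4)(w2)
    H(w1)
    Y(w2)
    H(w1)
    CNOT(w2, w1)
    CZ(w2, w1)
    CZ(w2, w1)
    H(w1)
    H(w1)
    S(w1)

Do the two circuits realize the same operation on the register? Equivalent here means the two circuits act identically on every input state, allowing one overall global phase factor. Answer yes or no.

Yes — the two circuits implement the same unitary up to a global phase.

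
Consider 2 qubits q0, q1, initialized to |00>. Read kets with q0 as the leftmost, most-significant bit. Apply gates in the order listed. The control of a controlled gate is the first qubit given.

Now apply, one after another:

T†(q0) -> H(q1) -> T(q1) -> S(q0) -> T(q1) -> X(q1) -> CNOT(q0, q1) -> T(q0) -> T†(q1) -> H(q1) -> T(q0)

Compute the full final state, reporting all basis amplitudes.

The resulting statevector has amplitude -exp(3*I*pi/4)/2 + I/2 on |00>, exp(3*I*pi/4)/2 + I/2 on |01>, 0 on |10>, 0 on |11>.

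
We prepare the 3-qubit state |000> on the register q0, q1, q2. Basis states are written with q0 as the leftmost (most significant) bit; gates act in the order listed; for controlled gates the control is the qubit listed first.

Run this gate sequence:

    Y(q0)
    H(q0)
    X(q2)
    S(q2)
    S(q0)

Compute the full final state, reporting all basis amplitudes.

The final amplitudes are -sqrt(2)/2 on |001>, sqrt(2)*I/2 on |101>, and 0 on every other basis state.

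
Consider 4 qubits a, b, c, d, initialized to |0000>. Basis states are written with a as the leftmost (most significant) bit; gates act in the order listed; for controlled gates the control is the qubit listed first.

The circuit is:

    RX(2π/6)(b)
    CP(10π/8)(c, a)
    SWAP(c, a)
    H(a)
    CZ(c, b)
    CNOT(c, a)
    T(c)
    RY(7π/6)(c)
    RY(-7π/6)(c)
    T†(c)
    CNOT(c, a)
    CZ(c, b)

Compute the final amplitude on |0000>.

The final state's coefficient on |0000> equals sqrt(6)/4. Key observation: steps 5-12 multiply out to the identity, so the circuit reduces to the remaining gates.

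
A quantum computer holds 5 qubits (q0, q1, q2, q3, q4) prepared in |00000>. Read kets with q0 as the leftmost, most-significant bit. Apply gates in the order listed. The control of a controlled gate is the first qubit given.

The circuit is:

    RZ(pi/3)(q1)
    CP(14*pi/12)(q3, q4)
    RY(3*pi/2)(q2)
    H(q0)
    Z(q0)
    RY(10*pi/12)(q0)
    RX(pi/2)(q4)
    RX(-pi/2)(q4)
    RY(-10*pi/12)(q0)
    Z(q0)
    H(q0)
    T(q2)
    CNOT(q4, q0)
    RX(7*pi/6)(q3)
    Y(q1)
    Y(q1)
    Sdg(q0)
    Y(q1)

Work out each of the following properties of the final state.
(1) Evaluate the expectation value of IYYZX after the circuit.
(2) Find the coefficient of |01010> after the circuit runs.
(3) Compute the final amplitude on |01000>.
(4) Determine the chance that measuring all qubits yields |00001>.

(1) The expectation value of IYYZX is 0. Key observation: steps 4-11 multiply out to the identity, so the circuit reduces to the remaining gates.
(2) The amplitude on |01010> is (1 + sqrt(3))*exp(5*I*pi/6)/4.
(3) |01000> carries amplitude (-1 + sqrt(3))*exp(I*pi/3)/4 in the final state.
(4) A full measurement returns |00001> with probability 0.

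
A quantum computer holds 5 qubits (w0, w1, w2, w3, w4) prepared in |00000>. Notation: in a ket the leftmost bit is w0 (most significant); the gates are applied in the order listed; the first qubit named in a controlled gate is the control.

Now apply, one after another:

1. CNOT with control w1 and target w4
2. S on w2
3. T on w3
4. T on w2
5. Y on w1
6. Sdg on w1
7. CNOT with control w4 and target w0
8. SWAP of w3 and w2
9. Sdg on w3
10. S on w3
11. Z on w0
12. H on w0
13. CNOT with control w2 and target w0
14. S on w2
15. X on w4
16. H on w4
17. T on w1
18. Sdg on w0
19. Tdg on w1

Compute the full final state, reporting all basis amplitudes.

The resulting statevector has amplitude 1/2 on |01000>, -1/2 on |01001>, -I/2 on |11000>, I/2 on |11001>, and 0 on every other basis state.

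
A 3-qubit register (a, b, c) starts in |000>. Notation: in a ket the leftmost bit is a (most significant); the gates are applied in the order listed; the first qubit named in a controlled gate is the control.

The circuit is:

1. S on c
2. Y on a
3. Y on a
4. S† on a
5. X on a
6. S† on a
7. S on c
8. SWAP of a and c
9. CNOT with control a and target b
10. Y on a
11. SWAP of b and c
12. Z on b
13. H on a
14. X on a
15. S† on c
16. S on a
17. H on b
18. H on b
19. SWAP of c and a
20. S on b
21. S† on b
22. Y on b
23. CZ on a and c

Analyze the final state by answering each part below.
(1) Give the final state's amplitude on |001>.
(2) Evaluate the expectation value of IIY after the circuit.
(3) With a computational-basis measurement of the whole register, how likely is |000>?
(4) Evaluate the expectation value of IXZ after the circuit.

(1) The final state's coefficient on |001> equals -sqrt(2)/2.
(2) The expectation value of IIY is -1.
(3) The probability of measuring |000> is 1/2.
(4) In the final state, IXZ has expectation 0.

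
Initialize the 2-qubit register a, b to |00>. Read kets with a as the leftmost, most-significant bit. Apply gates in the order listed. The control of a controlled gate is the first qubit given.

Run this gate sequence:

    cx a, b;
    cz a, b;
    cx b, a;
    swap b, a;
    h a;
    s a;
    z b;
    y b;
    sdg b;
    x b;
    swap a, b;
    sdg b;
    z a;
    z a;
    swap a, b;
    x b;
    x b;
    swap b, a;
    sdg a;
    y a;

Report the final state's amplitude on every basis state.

The final amplitudes are 0 on |00>, 0 on |01>, sqrt(2)*I/2 on |10>, sqrt(2)*I/2 on |11>.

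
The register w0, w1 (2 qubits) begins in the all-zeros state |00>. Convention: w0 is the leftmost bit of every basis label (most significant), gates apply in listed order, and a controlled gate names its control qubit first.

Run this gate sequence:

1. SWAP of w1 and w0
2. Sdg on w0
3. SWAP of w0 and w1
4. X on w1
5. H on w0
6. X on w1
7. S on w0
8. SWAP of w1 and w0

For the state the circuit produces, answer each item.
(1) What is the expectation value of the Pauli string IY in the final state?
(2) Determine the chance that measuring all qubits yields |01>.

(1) The expectation value of IY is 1.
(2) A full measurement returns |01> with probability 1/2.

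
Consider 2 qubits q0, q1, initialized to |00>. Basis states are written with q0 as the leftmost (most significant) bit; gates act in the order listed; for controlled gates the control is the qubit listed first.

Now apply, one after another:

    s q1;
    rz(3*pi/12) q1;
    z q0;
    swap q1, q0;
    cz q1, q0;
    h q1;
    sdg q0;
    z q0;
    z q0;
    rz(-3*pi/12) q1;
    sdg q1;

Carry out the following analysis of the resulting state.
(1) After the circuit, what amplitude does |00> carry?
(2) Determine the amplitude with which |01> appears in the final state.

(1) |00> carries amplitude sqrt(2)/2 in the final state.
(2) The final state's coefficient on |01> equals -sqrt(2)*exp(I*pi/4)/2.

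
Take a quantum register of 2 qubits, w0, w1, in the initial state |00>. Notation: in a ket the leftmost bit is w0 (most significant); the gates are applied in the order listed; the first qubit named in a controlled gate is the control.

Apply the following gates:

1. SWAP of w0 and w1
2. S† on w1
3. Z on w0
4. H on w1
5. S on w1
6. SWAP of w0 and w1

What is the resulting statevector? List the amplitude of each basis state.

After the circuit, the state carries amplitude sqrt(2)/2 on |00>, 0 on |01>, sqrt(2)*I/2 on |10>, 0 on |11>.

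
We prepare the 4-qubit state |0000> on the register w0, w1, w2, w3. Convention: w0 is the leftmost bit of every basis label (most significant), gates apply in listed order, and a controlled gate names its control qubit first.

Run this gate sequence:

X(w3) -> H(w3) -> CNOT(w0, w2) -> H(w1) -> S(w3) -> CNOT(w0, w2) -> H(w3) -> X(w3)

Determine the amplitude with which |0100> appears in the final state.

|0100> carries amplitude sqrt(2)*(1 + I)/4 in the final state.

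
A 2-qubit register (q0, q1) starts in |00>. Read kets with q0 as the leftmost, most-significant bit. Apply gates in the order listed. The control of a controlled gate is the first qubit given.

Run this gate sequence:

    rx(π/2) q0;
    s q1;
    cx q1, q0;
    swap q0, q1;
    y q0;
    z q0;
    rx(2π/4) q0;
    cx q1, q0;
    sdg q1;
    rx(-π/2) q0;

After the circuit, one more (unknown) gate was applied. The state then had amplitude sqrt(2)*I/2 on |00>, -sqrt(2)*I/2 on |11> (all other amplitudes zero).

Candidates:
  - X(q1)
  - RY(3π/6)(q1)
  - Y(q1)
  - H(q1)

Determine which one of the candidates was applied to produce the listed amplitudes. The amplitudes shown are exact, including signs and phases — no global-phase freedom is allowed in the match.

The unique candidate consistent with the amplitudes is X(q1).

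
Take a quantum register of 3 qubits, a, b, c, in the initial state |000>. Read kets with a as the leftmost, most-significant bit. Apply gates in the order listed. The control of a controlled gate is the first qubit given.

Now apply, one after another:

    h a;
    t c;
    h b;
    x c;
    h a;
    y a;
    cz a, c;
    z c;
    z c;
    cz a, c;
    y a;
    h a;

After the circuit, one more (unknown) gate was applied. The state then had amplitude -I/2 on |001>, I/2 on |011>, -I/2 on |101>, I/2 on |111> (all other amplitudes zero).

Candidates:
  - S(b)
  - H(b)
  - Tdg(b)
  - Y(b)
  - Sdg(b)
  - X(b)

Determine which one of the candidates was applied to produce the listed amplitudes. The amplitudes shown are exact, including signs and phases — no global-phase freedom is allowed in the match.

It was Y(b) that produced the state shown. Key observation: steps 5-12 multiply out to the identity, so the circuit reduces to the remaining gates.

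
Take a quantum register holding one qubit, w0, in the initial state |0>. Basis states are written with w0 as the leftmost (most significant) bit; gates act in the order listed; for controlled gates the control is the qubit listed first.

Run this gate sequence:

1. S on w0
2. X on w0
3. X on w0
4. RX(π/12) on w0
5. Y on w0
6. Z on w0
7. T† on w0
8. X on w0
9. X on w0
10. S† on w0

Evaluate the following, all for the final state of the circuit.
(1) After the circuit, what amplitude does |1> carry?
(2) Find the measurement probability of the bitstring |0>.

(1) The amplitude on |1> is (sqrt(2 - sqrt(2))/4 + sqrt(3*sqrt(2) + 6)/4)*exp(3*I*pi/4).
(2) Outcome |0> occurs with probability -sqrt(6)/8 - sqrt(2)/8 + 1/2.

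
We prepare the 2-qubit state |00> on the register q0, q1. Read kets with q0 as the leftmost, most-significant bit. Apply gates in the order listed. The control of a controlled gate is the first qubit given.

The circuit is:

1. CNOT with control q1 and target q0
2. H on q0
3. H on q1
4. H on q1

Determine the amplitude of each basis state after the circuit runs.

After the circuit, the state carries amplitude sqrt(2)/2 on |00>, 0 on |01>, sqrt(2)/2 on |10>, 0 on |11>. Key observation: steps 3-4 multiply out to the identity, so the circuit reduces to the remaining gates.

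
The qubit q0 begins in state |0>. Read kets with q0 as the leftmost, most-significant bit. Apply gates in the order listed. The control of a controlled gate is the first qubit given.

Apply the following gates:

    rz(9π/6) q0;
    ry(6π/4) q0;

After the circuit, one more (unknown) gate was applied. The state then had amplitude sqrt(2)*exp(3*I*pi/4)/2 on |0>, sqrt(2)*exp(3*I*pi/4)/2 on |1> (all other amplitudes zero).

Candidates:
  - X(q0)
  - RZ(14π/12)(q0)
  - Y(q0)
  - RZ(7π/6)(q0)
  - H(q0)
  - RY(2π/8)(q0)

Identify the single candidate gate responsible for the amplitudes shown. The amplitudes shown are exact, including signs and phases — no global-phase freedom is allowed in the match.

The unique candidate consistent with the amplitudes is Y(q0).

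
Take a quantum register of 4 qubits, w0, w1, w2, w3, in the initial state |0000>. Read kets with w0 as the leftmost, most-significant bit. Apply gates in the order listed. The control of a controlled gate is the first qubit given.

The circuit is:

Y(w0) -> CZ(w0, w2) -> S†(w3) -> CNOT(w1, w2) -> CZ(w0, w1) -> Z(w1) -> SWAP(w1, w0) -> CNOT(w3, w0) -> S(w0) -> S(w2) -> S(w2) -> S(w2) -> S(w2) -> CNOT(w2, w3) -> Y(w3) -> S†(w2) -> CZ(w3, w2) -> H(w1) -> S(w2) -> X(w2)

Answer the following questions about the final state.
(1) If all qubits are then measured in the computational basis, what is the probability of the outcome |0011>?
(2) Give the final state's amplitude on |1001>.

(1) The probability of measuring |0011> is 1/2. Key observation: gates 10-13 undo each other exactly, leaving only the rest of the circuit to track.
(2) The final state's coefficient on |1001> equals 0.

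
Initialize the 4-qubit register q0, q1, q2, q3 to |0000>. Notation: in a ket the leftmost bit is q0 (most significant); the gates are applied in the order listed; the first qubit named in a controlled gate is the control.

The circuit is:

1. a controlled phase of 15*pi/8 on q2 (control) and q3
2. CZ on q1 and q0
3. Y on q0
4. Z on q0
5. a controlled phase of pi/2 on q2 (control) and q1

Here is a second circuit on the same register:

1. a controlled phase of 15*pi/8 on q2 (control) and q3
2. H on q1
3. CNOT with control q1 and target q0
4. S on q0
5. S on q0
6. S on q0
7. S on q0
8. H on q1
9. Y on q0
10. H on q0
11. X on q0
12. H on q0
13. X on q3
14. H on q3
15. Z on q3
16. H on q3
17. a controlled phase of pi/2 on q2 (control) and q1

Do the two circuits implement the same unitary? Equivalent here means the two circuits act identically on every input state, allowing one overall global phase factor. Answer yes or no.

No: there is an input state on which the two circuits produce genuinely different outputs (not merely differing by a phase).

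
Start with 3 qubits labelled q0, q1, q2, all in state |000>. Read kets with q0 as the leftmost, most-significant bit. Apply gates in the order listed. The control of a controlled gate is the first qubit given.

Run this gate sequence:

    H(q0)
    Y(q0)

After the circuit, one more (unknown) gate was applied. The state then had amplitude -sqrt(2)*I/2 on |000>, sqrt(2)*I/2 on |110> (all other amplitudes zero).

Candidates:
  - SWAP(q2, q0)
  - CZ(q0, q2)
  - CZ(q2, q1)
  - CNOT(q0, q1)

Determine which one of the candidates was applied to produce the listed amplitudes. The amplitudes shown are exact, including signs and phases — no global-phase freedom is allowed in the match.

The unique candidate consistent with the amplitudes is CNOT(q0, q1).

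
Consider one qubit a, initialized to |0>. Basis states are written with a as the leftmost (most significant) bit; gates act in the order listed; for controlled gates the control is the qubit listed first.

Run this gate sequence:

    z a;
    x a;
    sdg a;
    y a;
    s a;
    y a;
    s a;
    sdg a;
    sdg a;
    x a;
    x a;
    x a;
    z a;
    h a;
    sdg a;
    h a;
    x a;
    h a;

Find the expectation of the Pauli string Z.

The expectation value of Z is 0.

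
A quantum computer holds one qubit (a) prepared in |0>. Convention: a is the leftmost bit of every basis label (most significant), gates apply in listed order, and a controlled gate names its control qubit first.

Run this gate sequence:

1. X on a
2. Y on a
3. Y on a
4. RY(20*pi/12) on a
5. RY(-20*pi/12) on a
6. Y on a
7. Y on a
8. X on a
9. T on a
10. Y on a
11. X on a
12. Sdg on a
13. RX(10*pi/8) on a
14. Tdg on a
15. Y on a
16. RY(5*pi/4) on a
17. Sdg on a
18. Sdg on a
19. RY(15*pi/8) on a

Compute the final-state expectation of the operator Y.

The observable Y averages to -sqrt(1/2 - sqrt(2)/4)*sqrt(sqrt(2)/4 + 1/2)*exp(I*pi/4)*cos(pi/16)**2 - sqrt(1/2 - sqrt(2)/4)*sqrt(sqrt(2)/4 + 1/2)*exp(I*pi/4)*sin(pi/16)**2 - sqrt(1/2 - sqrt(2)/4)*sqrt(sqrt(2)/4 + 1/2)*exp(-I*pi/4)*sin(pi/16)**2 - sqrt(1/2 - sqrt(2)/4)*sqrt(sqrt(2)/4 + 1/2)*exp(-I*pi/4)*cos(pi/16)**2. Key observation: gates 1-8 undo each other exactly, leaving only the rest of the circuit to track.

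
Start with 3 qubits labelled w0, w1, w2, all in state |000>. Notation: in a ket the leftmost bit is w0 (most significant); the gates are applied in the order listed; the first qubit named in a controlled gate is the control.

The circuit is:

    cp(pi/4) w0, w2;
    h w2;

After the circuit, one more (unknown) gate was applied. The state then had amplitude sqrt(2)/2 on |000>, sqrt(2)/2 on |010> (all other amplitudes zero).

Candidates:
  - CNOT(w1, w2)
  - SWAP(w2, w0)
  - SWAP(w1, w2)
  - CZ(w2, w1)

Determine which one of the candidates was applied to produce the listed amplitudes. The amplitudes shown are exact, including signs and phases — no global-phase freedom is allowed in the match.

The unique candidate consistent with the amplitudes is SWAP(w1, w2).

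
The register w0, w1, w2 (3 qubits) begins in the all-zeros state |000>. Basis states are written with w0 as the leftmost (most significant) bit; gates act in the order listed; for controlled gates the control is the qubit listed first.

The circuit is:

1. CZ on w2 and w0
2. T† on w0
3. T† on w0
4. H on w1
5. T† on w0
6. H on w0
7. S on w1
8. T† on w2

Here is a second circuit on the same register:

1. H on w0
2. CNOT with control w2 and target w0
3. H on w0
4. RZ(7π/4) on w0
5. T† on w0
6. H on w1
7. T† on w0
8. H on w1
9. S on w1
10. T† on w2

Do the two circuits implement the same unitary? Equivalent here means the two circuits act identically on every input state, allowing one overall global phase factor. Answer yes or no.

No, they are not equivalent — no single phase factor reconciles the two unitaries.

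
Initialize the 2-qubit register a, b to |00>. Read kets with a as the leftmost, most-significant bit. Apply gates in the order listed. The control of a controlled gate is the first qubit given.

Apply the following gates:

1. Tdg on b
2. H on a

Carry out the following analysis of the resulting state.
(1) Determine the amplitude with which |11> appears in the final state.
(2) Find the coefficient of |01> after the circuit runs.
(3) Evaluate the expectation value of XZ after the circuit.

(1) The final state's coefficient on |11> equals 0.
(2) The final state's coefficient on |01> equals 0.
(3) The expectation value of XZ is 1.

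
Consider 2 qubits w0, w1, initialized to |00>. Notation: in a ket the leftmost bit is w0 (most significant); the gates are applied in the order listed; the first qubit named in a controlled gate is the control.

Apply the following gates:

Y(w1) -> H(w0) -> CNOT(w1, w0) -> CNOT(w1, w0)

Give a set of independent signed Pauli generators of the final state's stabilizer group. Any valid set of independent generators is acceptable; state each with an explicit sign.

The stabilizer group can be generated by +XI, -IZ, among other valid generating sets. Key observation: steps 3-4 multiply out to the identity, so the circuit reduces to the remaining gates.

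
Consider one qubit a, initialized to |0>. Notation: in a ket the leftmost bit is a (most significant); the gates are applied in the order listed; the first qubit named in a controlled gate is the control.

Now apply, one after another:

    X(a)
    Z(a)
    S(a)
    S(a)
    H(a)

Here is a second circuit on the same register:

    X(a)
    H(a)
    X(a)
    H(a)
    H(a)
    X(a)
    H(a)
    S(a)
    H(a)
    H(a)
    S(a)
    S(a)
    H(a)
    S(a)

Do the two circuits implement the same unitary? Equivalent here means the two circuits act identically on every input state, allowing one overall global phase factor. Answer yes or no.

No: there is an input state on which the two circuits produce genuinely different outputs (not merely differing by a phase).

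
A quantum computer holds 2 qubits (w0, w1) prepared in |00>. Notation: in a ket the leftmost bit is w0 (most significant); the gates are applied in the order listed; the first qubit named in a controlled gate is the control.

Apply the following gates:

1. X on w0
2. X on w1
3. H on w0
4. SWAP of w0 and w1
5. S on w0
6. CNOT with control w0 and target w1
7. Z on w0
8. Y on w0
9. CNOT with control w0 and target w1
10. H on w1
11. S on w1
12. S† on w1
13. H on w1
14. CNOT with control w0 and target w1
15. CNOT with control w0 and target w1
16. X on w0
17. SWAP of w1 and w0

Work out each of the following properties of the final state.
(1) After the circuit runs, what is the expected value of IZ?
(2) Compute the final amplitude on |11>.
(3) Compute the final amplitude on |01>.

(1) The observable IZ averages to -1. Key observation: steps 9-14 multiply out to the identity, so the circuit reduces to the remaining gates.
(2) |11> carries amplitude -sqrt(2)/2 in the final state.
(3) The final state's coefficient on |01> equals sqrt(2)/2.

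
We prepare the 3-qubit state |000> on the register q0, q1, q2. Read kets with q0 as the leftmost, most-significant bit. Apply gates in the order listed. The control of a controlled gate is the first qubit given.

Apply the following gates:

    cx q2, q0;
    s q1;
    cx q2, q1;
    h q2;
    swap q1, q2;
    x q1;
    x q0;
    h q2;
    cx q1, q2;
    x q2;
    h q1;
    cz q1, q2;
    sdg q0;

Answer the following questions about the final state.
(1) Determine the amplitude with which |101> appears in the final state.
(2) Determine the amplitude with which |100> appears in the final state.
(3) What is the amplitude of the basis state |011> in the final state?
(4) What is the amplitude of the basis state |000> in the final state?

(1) |101> carries amplitude -sqrt(2)*I/2 in the final state.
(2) The amplitude on |100> is -sqrt(2)*I/2.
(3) The final state's coefficient on |011> equals 0.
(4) The final state's coefficient on |000> equals 0.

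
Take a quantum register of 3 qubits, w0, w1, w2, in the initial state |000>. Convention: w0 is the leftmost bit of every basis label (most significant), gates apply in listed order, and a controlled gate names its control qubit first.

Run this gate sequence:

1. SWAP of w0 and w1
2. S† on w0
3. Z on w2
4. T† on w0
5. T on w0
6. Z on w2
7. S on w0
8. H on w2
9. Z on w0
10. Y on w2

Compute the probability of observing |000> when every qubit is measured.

A full measurement returns |000> with probability 1/2. Key observation: the block from step 2 through step 7 cancels to the identity and can be dropped.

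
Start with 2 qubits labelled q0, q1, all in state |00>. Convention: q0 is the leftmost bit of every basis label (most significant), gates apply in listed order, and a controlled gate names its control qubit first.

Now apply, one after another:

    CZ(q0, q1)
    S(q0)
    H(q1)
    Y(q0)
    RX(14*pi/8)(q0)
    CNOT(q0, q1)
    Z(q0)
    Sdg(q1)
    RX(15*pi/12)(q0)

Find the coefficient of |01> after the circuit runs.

The final state's coefficient on |01> equals -I/2.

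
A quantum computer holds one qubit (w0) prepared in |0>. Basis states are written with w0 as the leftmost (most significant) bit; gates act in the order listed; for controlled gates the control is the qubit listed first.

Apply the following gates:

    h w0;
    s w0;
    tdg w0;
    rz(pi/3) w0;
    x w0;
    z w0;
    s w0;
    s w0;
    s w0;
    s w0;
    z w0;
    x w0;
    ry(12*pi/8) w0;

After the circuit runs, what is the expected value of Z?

In the final state, Z has expectation -sqrt(6)/4 + sqrt(2)/4.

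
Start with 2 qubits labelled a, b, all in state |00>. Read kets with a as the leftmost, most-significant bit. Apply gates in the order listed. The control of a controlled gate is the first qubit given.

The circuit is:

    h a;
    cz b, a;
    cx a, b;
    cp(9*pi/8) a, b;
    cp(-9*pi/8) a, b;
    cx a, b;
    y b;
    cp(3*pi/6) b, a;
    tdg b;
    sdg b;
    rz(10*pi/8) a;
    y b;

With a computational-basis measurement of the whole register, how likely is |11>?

The probability of measuring |11> is 0.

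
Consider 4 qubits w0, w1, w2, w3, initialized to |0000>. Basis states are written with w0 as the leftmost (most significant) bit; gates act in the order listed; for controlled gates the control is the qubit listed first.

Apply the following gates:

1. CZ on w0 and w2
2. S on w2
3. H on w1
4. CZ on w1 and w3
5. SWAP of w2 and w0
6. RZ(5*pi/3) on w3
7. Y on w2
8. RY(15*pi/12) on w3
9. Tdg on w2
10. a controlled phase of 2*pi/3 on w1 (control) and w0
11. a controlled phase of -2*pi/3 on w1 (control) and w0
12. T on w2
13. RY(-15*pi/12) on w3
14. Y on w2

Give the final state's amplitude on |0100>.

The amplitude on |0100> is -sqrt(2)*exp(I*pi/6)/2.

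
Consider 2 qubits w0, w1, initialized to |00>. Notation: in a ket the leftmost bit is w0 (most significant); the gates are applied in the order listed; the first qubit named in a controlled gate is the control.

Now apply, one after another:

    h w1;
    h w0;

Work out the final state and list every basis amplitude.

The resulting statevector has amplitude 1/2 on |00>, 1/2 on |01>, 1/2 on |10>, 1/2 on |11>.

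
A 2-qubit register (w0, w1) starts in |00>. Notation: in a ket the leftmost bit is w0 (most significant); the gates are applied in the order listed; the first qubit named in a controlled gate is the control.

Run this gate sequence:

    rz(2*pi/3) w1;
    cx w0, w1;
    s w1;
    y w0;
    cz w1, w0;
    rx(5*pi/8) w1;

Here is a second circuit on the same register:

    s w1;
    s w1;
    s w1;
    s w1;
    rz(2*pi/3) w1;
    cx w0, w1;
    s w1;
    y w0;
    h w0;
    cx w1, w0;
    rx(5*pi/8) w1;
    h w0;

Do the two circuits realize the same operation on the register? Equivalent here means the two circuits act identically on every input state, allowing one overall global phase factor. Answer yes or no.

Yes, they are equivalent — the unitaries differ by at most a global phase.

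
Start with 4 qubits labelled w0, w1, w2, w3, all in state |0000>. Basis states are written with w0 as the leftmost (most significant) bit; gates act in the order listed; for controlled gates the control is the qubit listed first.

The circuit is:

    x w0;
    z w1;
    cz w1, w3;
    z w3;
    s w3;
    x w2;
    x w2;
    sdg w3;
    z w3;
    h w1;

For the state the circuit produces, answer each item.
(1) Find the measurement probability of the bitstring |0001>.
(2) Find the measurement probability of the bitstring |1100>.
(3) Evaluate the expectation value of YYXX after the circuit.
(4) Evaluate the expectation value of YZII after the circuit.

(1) The probability of measuring |0001> is 0. Key observation: gates 4-9 undo each other exactly, leaving only the rest of the circuit to track.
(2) Outcome |1100> occurs with probability 1/2.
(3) The expectation value of YYXX is 0.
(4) In the final state, YZII has expectation 0.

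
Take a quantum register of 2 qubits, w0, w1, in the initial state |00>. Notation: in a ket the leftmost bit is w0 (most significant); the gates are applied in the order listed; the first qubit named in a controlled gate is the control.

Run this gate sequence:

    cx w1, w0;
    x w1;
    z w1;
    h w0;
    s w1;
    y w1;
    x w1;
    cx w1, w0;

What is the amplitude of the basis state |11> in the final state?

The final state's coefficient on |11> equals -sqrt(2)/2.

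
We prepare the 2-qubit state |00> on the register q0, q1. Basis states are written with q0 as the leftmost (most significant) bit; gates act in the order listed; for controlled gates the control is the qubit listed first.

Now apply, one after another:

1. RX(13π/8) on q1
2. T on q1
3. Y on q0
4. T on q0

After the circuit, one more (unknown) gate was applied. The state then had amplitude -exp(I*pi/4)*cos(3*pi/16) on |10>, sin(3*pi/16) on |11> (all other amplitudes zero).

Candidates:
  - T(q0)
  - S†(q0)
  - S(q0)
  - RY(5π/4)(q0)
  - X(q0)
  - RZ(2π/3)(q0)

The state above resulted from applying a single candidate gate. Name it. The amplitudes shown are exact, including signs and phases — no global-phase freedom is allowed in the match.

It was S†(q0) that produced the state shown.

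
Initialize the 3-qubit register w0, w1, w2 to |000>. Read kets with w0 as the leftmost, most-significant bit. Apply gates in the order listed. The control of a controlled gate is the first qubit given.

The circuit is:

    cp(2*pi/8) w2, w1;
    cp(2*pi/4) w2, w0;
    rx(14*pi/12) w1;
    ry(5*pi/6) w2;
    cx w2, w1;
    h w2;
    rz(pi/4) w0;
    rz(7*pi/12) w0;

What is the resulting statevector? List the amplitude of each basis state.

The resulting statevector has amplitude (-sqrt(6) + 2*sqrt(2) + sqrt(6)*I + 2*sqrt(2)*I)*exp(7*I*pi/12)/8 on |000>, (-sqrt(6) + 2*sqrt(2) - 2*sqrt(2)*I - sqrt(6)*I)*exp(7*I*pi/12)/8 on |001>, sqrt(2)*(1 + I)*exp(7*I*pi/12)/8 on |010>, sqrt(2)*(-1 + I)*exp(7*I*pi/12)/8 on |011>, 0 on |100>, 0 on |101>, 0 on |110>, 0 on |111>.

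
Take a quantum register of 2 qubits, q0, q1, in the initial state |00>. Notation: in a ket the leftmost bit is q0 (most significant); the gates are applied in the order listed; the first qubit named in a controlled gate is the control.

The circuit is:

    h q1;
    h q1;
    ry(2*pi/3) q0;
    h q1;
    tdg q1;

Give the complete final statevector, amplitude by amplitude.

The final amplitudes are sqrt(2)/4 on |00>, -sqrt(2)*exp(3*I*pi/4)/4 on |01>, sqrt(6)/4 on |10>, -sqrt(6)*exp(3*I*pi/4)/4 on |11>. Key observation: steps 1-2 multiply out to the identity, so the circuit reduces to the remaining gates.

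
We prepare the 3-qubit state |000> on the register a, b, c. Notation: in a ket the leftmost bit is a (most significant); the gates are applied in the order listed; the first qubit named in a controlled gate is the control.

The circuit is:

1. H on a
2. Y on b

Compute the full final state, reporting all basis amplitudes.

After the circuit, the state carries amplitude sqrt(2)*I/2 on |010>, sqrt(2)*I/2 on |110>, and 0 on every other basis state.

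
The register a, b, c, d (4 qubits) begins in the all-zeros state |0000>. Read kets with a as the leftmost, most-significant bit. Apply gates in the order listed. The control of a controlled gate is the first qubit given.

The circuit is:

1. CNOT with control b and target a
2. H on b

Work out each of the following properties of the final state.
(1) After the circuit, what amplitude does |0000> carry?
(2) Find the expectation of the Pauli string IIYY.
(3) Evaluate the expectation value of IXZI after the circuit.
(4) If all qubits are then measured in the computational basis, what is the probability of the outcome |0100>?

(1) The final state's coefficient on |0000> equals sqrt(2)/2.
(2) The observable IIYY averages to 0.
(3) The expectation value of IXZI is 1.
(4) Outcome |0100> occurs with probability 1/2.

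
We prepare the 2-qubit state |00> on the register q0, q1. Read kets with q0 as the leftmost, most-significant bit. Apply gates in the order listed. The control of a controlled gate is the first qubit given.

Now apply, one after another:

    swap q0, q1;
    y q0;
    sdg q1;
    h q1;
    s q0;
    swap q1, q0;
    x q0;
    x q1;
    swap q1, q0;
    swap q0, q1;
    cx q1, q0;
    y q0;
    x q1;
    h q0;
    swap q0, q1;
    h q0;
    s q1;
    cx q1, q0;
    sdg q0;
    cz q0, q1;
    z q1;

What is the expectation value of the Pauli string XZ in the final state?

The observable XZ averages to 0.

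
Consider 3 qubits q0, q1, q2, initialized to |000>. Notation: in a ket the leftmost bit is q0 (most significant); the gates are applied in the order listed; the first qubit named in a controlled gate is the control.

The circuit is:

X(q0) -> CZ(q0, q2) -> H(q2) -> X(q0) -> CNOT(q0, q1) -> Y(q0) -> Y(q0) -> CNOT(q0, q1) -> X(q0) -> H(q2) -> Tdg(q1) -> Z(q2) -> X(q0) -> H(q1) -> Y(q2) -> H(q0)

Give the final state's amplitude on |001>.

|001> carries amplitude I/2 in the final state. Key observation: the block from step 3 through step 10 cancels to the identity and can be dropped.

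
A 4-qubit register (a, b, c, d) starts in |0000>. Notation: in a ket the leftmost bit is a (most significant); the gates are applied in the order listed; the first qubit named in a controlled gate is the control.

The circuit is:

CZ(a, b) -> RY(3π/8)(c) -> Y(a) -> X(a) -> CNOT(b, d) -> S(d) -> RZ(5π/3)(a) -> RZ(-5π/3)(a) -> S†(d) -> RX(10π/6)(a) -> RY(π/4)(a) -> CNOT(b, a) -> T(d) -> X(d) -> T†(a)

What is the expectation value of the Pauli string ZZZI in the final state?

The observable ZZZI averages to sqrt(4 - 2*sqrt(2))/8. Key observation: gates 6-9 undo each other exactly, leaving only the rest of the circuit to track.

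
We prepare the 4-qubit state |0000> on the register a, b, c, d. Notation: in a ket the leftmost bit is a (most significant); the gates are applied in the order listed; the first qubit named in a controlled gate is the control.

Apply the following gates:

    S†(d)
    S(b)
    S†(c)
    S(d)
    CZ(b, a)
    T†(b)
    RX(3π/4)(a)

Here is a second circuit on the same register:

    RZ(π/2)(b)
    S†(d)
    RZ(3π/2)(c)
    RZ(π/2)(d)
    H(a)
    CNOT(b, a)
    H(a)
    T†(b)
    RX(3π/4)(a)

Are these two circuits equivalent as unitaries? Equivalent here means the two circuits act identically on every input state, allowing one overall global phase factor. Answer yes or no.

Yes — the two circuits implement the same unitary up to a global phase.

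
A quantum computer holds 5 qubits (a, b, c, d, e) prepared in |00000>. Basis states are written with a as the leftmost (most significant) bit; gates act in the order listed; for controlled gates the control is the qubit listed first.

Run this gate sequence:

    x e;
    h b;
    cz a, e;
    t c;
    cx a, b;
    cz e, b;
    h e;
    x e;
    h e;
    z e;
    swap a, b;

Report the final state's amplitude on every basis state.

The final amplitudes are sqrt(2)/2 on |00001>, -sqrt(2)/2 on |10001>, and 0 on every other basis state.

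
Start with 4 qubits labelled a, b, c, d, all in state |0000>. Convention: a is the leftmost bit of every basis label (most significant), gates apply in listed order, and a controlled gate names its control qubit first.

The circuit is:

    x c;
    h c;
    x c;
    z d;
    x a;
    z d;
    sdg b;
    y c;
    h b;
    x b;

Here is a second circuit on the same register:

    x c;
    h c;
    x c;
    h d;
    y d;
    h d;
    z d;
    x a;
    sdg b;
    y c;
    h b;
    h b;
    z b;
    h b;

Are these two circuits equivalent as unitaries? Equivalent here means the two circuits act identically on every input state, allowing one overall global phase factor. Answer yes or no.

No, they are not equivalent — no single phase factor reconciles the two unitaries.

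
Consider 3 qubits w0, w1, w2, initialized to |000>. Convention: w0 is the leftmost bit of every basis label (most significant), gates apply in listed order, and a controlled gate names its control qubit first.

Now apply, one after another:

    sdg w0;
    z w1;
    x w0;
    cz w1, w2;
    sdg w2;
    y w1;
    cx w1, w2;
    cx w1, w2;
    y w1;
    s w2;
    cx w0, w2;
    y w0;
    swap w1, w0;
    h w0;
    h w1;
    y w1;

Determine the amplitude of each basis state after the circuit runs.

After the circuit, the state carries amplitude 0 on |000>, -1/2 on |001>, 0 on |010>, 1/2 on |011>, 0 on |100>, -1/2 on |101>, 0 on |110>, 1/2 on |111>. Key observation: gates 5-10 undo each other exactly, leaving only the rest of the circuit to track.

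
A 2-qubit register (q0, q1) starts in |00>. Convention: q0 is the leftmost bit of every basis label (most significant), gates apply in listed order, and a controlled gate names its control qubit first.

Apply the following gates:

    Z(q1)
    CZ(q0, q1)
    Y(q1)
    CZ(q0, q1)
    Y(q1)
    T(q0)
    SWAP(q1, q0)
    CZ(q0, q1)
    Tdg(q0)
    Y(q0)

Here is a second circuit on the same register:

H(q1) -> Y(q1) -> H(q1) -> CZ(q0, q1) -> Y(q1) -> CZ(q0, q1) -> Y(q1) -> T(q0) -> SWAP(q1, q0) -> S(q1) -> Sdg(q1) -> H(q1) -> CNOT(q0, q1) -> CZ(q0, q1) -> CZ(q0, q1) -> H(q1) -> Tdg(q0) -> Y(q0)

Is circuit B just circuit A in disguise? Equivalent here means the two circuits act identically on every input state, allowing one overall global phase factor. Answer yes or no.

No: there is an input state on which the two circuits produce genuinely different outputs (not merely differing by a phase).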